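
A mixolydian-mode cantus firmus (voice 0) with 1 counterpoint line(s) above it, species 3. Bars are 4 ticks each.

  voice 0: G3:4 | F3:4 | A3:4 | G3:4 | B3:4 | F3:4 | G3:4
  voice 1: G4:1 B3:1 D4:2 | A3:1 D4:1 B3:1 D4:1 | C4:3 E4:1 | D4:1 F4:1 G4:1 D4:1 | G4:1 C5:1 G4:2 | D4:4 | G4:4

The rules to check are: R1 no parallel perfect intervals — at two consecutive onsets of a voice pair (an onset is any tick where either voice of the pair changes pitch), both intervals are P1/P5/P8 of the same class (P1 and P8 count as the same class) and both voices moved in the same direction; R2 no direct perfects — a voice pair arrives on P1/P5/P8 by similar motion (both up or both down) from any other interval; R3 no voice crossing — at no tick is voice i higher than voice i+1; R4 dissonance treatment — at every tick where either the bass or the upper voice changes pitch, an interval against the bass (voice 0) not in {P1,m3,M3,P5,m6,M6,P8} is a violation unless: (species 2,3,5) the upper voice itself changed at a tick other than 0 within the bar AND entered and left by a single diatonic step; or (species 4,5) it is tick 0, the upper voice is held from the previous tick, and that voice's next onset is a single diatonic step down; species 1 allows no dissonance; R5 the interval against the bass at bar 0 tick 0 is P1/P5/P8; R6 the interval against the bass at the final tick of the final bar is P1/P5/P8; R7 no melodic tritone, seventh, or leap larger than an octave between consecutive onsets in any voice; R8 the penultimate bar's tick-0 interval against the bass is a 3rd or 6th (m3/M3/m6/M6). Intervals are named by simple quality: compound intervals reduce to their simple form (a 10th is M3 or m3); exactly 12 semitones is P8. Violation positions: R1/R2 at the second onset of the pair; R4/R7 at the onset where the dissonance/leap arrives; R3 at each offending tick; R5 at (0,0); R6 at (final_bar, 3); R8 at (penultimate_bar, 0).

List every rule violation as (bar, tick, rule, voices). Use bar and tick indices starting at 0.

(1, 2, R4, (0, 1))
(3, 0, R1, (0, 1))
(3, 1, R4, (0, 1))
(4, 1, R4, (0, 1))
(5, 0, R7, (0,))
(6, 0, R2, (0, 1))

bar 0: v0=G3 v1=G4 downbeat P8
bar 1: v0=F3 v1=A3 downbeat M3
bar 2: v0=A3 v1=C4 downbeat m3
bar 3: v0=G3 v1=D4 downbeat P5
bar 4: v0=B3 v1=G4 downbeat m6
bar 5: v0=F3 v1=D4 downbeat M6
bar 6: v0=G3 v1=G4 downbeat P8
  -> R4 @ bar 1 tick 2 v(0, 1): F3/B3 TT untreated
  -> R1 @ bar 3 tick 0 v(0, 1): A3/E4 P5 -> G3/D4 P5 similar
  -> R4 @ bar 3 tick 1 v(0, 1): G3/F4 m7 untreated
  -> R4 @ bar 4 tick 1 v(0, 1): B3/C5 m2 untreated
  -> R7 @ bar 5 tick 0 v(0,): B3->F3 leap 6st
  -> R2 @ bar 6 tick 0 v(0, 1): F3/D4 M6 -> G3/G4 P8 similar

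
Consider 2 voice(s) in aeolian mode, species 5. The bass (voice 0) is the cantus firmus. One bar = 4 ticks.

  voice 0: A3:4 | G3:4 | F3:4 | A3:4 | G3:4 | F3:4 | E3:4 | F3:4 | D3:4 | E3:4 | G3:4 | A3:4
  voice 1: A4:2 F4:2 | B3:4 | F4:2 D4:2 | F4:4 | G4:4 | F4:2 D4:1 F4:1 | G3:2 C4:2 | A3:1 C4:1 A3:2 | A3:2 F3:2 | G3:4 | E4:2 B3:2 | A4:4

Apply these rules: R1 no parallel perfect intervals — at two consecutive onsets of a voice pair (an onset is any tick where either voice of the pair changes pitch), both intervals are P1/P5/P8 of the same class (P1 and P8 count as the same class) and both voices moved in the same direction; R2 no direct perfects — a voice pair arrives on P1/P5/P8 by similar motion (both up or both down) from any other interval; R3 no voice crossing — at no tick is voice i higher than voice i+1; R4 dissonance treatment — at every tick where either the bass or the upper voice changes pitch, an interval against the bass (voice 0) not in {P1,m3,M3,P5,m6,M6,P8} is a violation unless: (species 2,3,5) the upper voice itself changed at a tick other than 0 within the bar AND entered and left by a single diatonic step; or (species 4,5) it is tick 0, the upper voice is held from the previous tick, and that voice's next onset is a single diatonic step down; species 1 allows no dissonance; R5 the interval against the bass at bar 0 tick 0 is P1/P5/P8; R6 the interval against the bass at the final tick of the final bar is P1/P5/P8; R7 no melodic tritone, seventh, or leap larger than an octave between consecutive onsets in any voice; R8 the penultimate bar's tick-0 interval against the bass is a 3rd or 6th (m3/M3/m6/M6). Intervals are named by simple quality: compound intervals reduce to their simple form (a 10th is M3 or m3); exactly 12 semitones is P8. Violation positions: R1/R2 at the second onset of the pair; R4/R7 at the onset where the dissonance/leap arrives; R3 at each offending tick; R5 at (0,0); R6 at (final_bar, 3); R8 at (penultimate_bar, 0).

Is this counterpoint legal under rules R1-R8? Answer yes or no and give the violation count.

bar 0: v0=A3 v1=A4 (P8)
bar 1: v0=G3 v1=B3 (M3)
bar 2: v0=F3 v1=F4 (P8)
bar 3: v0=A3 v1=F4 (m6)
bar 4: v0=G3 v1=G4 (P8)
bar 5: v0=F3 v1=F4 (P8)
bar 6: v0=E3 v1=G3 (m3)
bar 7: v0=F3 v1=A3 (M3)
bar 8: v0=D3 v1=A3 (P5)
bar 9: v0=E3 v1=G3 (m3)
bar 10: v0=G3 v1=E4 (M6)
bar 11: v0=A3 v1=A4 (P8)
  R7 @ bar1.0: F4->B3 leap 6st
  R7 @ bar2.0: B3->F4 leap 6st
  R1 @ bar5.0: G3/G4 P8 -> F3/F4 P8 similar
  R7 @ bar6.0: F4->G3 leap 10st
  R2 @ bar11.0: G3/B3 M3 -> A3/A4 P8 similar
  R7 @ bar11.0: B3->A4 leap 10st

No (6 violations)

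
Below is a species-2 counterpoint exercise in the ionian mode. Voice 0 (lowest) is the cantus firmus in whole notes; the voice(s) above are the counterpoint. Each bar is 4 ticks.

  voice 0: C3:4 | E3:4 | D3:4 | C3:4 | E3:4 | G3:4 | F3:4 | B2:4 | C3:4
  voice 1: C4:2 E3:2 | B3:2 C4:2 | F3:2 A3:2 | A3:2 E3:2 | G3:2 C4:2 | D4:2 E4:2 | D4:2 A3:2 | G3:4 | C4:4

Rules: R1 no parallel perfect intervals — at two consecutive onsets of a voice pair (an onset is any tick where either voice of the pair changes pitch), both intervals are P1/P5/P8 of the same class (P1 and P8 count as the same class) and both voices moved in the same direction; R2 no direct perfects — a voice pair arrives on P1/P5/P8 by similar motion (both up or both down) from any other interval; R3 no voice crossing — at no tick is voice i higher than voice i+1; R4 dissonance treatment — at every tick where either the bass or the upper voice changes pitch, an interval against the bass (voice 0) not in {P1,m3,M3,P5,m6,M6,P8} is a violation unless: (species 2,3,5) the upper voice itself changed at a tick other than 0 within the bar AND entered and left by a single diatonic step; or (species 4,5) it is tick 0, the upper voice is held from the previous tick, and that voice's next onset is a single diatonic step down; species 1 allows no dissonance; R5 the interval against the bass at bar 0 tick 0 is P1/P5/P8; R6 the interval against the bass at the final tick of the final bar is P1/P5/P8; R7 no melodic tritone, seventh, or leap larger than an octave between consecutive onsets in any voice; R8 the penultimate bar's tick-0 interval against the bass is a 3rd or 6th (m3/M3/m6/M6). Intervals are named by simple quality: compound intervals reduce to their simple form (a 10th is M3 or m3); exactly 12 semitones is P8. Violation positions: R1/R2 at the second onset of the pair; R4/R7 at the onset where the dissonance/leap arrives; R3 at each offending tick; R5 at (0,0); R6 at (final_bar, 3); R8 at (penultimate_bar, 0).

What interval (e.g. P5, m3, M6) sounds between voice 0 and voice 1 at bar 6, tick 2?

M3

voice 0=F3 voice 1=A3 -> M3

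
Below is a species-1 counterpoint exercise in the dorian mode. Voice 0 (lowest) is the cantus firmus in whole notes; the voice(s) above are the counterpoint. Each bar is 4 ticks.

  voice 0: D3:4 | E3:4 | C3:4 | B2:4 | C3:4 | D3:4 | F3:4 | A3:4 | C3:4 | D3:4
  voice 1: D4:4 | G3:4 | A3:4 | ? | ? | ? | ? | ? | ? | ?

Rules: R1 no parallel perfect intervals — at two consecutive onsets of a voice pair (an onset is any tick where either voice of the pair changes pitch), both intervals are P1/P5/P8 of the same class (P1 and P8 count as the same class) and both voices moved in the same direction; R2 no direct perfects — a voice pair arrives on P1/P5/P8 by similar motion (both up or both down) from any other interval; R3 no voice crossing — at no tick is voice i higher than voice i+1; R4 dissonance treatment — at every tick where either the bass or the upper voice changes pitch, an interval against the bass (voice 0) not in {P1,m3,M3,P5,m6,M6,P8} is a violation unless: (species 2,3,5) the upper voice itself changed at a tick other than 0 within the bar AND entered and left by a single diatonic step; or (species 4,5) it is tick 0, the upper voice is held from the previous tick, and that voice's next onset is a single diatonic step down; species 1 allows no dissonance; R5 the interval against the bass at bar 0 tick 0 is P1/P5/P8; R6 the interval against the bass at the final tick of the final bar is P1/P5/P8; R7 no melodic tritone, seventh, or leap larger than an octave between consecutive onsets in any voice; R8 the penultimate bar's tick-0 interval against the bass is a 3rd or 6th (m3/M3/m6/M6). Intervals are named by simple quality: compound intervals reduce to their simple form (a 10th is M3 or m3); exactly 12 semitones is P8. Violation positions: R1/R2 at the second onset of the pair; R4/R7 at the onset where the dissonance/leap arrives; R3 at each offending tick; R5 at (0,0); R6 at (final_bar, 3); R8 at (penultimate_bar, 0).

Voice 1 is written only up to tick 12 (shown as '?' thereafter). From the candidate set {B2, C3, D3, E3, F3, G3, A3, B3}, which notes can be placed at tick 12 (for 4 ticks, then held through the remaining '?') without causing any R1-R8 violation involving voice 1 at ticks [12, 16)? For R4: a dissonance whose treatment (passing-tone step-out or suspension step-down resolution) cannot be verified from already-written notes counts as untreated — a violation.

B2: violates R2,R7
C3: violates R4
D3: legal
E3: violates R4
F3: violates R4
G3: legal
A3: violates R4
B3: legal

{B3, D3, G3}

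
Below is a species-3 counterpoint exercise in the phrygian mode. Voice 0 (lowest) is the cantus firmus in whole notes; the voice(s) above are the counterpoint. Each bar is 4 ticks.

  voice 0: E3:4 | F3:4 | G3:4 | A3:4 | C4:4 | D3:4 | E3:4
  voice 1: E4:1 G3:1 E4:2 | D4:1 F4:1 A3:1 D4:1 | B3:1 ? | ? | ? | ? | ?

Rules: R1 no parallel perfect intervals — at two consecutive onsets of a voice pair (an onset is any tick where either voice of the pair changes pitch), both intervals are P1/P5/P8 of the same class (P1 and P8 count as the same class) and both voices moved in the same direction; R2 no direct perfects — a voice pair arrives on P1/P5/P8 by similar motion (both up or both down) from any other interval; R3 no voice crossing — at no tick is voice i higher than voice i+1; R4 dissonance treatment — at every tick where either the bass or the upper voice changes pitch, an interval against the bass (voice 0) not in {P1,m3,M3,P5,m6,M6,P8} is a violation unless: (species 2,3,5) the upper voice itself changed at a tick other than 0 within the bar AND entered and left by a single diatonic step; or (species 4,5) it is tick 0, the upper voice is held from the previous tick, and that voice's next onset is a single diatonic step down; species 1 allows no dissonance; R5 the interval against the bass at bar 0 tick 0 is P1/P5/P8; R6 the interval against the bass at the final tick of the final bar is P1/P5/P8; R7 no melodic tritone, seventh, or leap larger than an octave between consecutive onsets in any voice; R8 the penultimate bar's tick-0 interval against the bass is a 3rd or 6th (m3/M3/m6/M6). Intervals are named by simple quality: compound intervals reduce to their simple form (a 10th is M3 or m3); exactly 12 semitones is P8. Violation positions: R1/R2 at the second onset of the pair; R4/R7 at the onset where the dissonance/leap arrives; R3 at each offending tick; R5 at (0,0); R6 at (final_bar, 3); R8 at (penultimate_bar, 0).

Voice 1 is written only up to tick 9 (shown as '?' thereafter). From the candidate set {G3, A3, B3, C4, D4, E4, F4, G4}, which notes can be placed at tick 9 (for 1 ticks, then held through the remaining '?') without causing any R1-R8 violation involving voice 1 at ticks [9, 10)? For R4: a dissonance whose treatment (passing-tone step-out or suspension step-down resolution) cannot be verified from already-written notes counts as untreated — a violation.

{B3, D4, E4, G3, G4}

G3: legal
A3: violates R4
B3: legal
C4: violates R4
D4: legal
E4: legal
F4: violates R4,R7
G4: legal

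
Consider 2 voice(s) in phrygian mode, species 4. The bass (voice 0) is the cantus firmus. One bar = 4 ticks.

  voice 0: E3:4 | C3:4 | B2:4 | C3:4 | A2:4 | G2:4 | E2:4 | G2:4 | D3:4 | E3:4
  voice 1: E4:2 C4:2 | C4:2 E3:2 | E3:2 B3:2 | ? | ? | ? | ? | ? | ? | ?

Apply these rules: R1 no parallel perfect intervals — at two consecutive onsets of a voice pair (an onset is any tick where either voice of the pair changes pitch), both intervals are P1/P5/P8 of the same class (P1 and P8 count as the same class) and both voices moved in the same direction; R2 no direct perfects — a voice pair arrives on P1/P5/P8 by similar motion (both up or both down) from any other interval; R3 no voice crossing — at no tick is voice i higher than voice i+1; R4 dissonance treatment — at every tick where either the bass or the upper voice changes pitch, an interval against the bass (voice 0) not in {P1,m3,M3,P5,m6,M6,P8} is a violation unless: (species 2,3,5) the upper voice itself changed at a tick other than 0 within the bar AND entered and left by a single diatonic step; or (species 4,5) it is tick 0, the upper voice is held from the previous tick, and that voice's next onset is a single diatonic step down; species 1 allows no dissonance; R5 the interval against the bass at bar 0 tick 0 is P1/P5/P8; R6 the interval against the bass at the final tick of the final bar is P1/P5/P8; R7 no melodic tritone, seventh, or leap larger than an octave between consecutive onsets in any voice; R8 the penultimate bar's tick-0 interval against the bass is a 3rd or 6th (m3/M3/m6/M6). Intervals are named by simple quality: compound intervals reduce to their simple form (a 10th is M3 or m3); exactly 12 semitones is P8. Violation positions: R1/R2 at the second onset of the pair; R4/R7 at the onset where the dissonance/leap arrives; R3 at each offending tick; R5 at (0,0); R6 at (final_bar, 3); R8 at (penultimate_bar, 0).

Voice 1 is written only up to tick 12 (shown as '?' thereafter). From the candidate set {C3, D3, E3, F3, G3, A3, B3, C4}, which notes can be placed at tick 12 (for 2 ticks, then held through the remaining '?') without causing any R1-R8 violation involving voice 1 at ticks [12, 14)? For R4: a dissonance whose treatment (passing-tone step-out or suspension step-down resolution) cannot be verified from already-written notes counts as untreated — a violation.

C3: violates R7
D3: violates R4
E3: legal
F3: violates R4,R7
G3: legal
A3: legal
B3: violates R4
C4: violates R1

{A3, E3, G3}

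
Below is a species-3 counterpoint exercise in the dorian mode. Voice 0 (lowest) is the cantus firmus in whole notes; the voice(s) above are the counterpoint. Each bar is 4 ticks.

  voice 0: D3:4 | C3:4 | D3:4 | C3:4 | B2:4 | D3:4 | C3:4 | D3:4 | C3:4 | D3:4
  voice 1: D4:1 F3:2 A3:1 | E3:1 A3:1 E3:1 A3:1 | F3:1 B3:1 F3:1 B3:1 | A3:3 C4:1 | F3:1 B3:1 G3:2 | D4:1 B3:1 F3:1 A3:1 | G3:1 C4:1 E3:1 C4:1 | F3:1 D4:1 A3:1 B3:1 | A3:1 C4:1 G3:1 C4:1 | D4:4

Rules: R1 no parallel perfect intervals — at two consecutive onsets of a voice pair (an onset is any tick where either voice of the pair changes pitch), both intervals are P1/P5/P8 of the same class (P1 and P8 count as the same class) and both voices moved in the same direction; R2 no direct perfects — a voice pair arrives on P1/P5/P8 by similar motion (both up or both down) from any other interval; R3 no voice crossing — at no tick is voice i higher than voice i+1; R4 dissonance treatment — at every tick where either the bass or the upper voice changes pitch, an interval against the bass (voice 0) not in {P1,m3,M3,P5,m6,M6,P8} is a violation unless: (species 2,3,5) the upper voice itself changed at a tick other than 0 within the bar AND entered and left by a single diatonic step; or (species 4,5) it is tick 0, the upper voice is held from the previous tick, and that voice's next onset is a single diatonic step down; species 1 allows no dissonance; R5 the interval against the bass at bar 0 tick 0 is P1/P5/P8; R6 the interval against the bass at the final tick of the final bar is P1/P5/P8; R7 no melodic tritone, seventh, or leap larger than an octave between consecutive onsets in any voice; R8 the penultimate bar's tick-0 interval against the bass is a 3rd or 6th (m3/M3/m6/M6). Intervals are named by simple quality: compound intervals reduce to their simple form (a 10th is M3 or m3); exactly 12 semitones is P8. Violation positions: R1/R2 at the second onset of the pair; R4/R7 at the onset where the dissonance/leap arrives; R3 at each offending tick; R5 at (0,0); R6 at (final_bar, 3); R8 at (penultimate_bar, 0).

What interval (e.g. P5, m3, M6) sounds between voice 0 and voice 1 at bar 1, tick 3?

voice 0=C3 voice 1=A3 -> M6

M6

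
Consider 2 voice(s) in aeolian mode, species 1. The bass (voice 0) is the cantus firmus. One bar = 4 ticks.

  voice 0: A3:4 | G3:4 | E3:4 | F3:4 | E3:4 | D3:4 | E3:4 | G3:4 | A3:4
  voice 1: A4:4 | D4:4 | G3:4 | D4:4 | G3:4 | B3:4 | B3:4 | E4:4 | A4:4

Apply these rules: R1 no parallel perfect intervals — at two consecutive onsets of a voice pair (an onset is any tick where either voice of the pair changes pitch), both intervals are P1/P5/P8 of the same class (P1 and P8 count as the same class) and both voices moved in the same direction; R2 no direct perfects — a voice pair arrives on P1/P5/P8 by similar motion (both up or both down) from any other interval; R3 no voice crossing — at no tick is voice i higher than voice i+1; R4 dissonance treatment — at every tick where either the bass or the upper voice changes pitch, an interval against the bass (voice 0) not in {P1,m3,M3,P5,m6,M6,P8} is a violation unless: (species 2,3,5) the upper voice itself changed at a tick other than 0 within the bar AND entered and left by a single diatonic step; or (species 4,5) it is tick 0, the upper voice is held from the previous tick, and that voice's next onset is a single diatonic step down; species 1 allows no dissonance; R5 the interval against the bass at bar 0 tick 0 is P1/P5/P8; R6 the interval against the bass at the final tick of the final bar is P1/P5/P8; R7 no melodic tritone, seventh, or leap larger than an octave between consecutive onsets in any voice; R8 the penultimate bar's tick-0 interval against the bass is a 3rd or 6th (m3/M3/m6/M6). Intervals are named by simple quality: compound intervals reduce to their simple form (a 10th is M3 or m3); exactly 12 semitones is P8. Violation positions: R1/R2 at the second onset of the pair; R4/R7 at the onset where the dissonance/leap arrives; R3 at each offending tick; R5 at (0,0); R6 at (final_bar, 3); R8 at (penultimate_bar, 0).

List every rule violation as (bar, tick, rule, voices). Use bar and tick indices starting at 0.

bar 0: v0=A3 v1=A4 downbeat P8
bar 1: v0=G3 v1=D4 downbeat P5
bar 2: v0=E3 v1=G3 downbeat m3
bar 3: v0=F3 v1=D4 downbeat M6
bar 4: v0=E3 v1=G3 downbeat m3
bar 5: v0=D3 v1=B3 downbeat M6
bar 6: v0=E3 v1=B3 downbeat P5
bar 7: v0=G3 v1=E4 downbeat M6
bar 8: v0=A3 v1=A4 downbeat P8
  -> R2 @ bar 1 tick 0 v(0, 1): A3/A4 P8 -> G3/D4 P5 similar
  -> R2 @ bar 8 tick 0 v(0, 1): G3/E4 M6 -> A3/A4 P8 similar

(1, 0, R2, (0, 1))
(8, 0, R2, (0, 1))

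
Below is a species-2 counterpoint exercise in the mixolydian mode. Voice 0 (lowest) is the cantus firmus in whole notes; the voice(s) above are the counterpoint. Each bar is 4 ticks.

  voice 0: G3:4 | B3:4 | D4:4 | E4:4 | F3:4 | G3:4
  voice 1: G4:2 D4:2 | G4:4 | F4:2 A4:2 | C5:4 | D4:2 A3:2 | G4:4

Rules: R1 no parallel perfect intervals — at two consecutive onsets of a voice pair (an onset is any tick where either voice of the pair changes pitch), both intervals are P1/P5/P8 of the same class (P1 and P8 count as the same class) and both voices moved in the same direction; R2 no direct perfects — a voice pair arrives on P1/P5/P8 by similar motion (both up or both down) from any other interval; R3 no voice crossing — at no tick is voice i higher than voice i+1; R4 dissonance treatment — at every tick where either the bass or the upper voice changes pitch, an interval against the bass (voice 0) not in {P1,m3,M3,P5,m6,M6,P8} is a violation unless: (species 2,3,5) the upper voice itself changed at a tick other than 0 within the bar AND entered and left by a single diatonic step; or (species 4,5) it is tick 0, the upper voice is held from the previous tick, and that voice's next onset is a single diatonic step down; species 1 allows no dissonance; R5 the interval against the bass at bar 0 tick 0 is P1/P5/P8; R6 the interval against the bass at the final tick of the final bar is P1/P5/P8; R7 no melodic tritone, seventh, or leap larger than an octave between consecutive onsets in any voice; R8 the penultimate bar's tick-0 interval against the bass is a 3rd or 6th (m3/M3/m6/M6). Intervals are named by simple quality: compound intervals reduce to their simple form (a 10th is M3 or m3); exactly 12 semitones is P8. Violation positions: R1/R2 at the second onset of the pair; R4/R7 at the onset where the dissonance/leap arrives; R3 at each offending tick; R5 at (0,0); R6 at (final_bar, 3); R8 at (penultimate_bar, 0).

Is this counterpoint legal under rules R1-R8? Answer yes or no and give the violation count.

bar 0: v0=G3 v1=G4 (P8)
bar 1: v0=B3 v1=G4 (m6)
bar 2: v0=D4 v1=F4 (m3)
bar 3: v0=E4 v1=C5 (m6)
bar 4: v0=F3 v1=D4 (M6)
bar 5: v0=G3 v1=G4 (P8)
  R7 @ bar4.0: E4->F3 leap 11st
  R7 @ bar4.0: C5->D4 leap 10st
  R2 @ bar5.0: F3/A3 M3 -> G3/G4 P8 similar
  R7 @ bar5.0: A3->G4 leap 10st

No (4 violations)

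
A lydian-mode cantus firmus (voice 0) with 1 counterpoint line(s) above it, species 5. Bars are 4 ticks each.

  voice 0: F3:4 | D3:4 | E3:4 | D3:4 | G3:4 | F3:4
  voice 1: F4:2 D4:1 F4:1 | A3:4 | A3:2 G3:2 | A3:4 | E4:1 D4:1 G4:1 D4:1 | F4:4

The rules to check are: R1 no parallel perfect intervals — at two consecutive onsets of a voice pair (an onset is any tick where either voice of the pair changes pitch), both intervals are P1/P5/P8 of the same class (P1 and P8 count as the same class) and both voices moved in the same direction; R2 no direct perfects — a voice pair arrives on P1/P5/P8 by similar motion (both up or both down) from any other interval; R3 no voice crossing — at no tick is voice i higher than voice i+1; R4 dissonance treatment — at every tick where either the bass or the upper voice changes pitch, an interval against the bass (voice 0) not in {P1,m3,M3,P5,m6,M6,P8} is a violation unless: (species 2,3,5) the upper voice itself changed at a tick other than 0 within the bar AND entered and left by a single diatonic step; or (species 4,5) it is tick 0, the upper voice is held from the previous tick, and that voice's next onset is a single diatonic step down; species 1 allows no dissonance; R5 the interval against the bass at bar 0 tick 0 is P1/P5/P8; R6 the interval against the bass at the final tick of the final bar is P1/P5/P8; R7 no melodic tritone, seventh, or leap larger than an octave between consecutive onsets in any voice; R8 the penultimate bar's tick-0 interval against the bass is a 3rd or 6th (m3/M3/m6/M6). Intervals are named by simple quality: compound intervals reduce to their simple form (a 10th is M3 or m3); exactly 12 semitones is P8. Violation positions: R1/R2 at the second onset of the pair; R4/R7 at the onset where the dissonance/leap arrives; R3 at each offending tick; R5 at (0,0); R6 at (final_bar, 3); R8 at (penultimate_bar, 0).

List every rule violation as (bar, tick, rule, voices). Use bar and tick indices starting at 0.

(1, 0, R2, (0, 1))

bar 0: v0=F3 v1=F4 downbeat P8
bar 1: v0=D3 v1=A3 downbeat P5
bar 2: v0=E3 v1=A3 downbeat P4
bar 3: v0=D3 v1=A3 downbeat P5
bar 4: v0=G3 v1=E4 downbeat M6
bar 5: v0=F3 v1=F4 downbeat P8
  -> R2 @ bar 1 tick 0 v(0, 1): F3/F4 P8 -> D3/A3 P5 similar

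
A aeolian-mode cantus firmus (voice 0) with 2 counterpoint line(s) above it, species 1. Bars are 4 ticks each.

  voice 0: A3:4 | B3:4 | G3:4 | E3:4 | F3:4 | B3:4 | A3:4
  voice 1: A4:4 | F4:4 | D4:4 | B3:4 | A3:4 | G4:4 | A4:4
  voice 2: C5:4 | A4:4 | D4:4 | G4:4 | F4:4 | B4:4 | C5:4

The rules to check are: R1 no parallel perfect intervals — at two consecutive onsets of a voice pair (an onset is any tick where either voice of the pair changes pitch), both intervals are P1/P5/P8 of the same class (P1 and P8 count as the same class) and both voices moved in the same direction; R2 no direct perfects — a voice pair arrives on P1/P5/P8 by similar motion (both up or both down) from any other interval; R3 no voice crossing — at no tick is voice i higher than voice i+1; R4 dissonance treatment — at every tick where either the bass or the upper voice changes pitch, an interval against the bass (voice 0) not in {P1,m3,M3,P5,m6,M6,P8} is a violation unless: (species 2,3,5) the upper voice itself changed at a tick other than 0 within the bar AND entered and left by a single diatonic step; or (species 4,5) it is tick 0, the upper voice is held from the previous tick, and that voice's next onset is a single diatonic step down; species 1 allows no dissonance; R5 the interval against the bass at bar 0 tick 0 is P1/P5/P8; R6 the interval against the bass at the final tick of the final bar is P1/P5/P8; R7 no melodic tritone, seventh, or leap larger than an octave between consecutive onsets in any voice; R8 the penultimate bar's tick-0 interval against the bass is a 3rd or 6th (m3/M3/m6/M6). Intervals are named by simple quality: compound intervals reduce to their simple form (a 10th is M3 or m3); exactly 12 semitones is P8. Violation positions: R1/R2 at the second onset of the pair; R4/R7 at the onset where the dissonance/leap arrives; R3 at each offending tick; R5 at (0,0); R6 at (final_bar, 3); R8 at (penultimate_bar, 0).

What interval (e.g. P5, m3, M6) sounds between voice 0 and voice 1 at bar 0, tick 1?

P8

voice 0=A3 voice 1=A4 -> P8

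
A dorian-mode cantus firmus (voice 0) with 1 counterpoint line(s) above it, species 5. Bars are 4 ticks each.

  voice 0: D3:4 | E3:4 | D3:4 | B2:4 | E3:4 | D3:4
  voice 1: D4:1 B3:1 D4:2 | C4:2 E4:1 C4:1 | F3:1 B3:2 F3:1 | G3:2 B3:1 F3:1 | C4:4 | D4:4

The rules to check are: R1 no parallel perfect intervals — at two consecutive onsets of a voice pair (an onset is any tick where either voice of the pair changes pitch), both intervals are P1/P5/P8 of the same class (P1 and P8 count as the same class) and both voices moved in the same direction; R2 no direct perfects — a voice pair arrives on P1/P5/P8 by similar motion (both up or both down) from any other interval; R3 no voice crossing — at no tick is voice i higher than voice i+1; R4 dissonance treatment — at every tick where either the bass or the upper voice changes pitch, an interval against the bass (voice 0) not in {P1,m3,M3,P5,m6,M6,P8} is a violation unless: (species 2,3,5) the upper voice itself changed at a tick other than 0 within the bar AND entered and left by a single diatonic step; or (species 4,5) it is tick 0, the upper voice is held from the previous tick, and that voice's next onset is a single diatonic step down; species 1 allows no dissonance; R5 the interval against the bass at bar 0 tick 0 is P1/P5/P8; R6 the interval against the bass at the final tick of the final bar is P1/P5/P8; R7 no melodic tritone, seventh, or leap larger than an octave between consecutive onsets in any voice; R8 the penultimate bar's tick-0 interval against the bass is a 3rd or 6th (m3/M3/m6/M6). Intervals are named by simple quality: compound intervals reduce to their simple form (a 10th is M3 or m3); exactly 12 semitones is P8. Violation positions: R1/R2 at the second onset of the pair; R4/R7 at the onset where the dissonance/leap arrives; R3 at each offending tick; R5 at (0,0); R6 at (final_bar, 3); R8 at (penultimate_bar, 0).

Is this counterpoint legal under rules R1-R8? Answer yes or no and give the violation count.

No (4 violations)

bar 0: v0=D3 v1=D4 (P8)
bar 1: v0=E3 v1=C4 (m6)
bar 2: v0=D3 v1=F3 (m3)
bar 3: v0=B2 v1=G3 (m6)
bar 4: v0=E3 v1=C4 (m6)
bar 5: v0=D3 v1=D4 (P8)
  R7 @ bar2.1: F3->B3 leap 6st
  R7 @ bar2.3: B3->F3 leap 6st
  R4 @ bar3.3: B2/F3 TT untreated
  R7 @ bar3.3: B3->F3 leap 6st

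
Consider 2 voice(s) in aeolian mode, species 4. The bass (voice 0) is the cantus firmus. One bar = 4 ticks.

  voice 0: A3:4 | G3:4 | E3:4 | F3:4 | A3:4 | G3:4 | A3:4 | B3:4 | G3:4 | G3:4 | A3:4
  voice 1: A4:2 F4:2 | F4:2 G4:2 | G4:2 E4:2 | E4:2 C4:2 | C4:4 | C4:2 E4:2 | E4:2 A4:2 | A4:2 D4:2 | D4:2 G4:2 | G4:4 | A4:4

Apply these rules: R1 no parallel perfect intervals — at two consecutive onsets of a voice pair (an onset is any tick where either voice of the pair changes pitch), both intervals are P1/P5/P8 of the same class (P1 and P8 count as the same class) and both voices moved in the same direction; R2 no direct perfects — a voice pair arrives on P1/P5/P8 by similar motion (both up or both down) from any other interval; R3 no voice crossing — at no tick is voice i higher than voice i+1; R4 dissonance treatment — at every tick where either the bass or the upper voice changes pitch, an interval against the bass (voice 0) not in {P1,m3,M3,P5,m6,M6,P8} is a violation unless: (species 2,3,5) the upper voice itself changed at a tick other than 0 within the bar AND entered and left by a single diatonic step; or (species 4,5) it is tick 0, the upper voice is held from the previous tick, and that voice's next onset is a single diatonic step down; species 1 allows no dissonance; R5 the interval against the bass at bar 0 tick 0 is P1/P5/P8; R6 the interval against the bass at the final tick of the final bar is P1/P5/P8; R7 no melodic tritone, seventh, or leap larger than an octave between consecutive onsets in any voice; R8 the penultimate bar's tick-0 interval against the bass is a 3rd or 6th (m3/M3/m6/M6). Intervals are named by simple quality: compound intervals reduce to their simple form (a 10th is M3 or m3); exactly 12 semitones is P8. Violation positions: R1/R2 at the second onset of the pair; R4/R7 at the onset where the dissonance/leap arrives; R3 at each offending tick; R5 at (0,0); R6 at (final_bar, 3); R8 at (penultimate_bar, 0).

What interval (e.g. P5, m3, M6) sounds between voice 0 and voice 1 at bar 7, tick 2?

voice 0=B3 voice 1=D4 -> m3

m3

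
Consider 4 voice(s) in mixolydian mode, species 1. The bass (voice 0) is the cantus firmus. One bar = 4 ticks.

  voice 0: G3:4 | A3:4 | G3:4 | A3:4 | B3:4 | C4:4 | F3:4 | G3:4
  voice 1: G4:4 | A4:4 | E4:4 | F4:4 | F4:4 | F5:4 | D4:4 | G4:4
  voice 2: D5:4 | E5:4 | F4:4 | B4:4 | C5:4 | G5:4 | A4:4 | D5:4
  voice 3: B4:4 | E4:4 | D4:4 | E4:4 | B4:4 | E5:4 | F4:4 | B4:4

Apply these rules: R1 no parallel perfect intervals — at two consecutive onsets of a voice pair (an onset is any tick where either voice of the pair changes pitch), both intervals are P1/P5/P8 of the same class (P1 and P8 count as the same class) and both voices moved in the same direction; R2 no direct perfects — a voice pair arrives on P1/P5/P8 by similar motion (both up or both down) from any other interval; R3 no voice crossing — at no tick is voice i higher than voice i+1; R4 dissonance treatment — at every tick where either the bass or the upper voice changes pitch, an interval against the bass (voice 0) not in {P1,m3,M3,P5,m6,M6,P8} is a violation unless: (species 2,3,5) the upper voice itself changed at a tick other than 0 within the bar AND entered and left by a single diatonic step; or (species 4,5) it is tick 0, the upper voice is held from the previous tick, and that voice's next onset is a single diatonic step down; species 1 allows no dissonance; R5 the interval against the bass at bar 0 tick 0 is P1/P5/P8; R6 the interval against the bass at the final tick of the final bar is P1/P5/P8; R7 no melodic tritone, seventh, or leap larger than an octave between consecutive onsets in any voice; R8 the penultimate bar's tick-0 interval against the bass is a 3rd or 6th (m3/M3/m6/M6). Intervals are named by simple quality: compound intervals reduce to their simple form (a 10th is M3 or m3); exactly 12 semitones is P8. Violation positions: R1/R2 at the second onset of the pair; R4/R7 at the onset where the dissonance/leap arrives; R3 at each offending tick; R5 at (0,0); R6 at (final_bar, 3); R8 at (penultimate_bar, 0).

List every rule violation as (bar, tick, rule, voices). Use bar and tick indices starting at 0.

bar 0: v0=G3 v1=G4 v2=D5 v3=B4 downbeat M3
bar 1: v0=A3 v1=A4 v2=E5 v3=E4 downbeat P5
bar 2: v0=G3 v1=E4 v2=F4 v3=D4 downbeat P5
bar 3: v0=A3 v1=F4 v2=B4 v3=E4 downbeat P5
bar 4: v0=B3 v1=F4 v2=C5 v3=B4 downbeat P8
bar 5: v0=C4 v1=F5 v2=G5 v3=E5 downbeat M3
bar 6: v0=F3 v1=D4 v2=A4 v3=F4 downbeat P8
bar 7: v0=G3 v1=G4 v2=D5 v3=B4 downbeat M3
  -> R3 @ bar 0 tick 0 v(2, 3): D5 above B4
  -> R5 @ bar 0 tick 0 v(0, 3): opens on M3
  -> R3 @ bar 0 tick 1 v(2, 3): D5 above B4
  -> R3 @ bar 0 tick 2 v(2, 3): D5 above B4
  -> R3 @ bar 0 tick 3 v(2, 3): D5 above B4
  -> R1 @ bar 1 tick 0 v(0, 1): G3/G4 P8 -> A3/A4 P8 similar
  -> R1 @ bar 1 tick 0 v(0, 2): G3/D5 P5 -> A3/E5 P5 similar
  -> R1 @ bar 1 tick 0 v(1, 2): G4/D5 P5 -> A4/E5 P5 similar
  -> R3 @ bar 1 tick 0 v(2, 3): E5 above E4
  -> R3 @ bar 1 tick 1 v(2, 3): E5 above E4
  -> R3 @ bar 1 tick 2 v(2, 3): E5 above E4
  -> R3 @ bar 1 tick 3 v(2, 3): E5 above E4
  -> R1 @ bar 2 tick 0 v(0, 3): A3/E4 P5 -> G3/D4 P5 similar
  -> R3 @ bar 2 tick 0 v(2, 3): F4 above D4
  -> R4 @ bar 2 tick 0 v(0, 2): G3/F4 m7 untreated
  -> R7 @ bar 2 tick 0 v(2,): E5->F4 leap 11st
  -> R3 @ bar 2 tick 1 v(2, 3): F4 above D4
  -> R3 @ bar 2 tick 2 v(2, 3): F4 above D4
  -> R3 @ bar 2 tick 3 v(2, 3): F4 above D4
  -> R1 @ bar 3 tick 0 v(0, 3): G3/D4 P5 -> A3/E4 P5 similar
  -> R2 @ bar 3 tick 0 v(2, 3): F4/D4 m3 -> B4/E4 P5 similar
  -> R3 @ bar 3 tick 0 v(2, 3): B4 above E4
  -> R4 @ bar 3 tick 0 v(0, 2): A3/B4 M2 untreated
  -> R7 @ bar 3 tick 0 v(2,): F4->B4 leap 6st
  -> R3 @ bar 3 tick 1 v(2, 3): B4 above E4
  -> R3 @ bar 3 tick 2 v(2, 3): B4 above E4
  -> R3 @ bar 3 tick 3 v(2, 3): B4 above E4
  -> R2 @ bar 4 tick 0 v(0, 3): A3/E4 P5 -> B3/B4 P8 similar
  -> R3 @ bar 4 tick 0 v(2, 3): C5 above B4
  -> R4 @ bar 4 tick 0 v(0, 1): B3/F4 TT untreated
  -> R4 @ bar 4 tick 0 v(0, 2): B3/C5 m2 untreated
  -> R3 @ bar 4 tick 1 v(2, 3): C5 above B4
  -> R3 @ bar 4 tick 2 v(2, 3): C5 above B4
  -> R3 @ bar 4 tick 3 v(2, 3): C5 above B4
  -> R2 @ bar 5 tick 0 v(0, 2): B3/C5 m2 -> C4/G5 P5 similar
  -> R3 @ bar 5 tick 0 v(2, 3): G5 above E5
  -> R4 @ bar 5 tick 0 v(0, 1): C4/F5 P4 untreated
  -> R3 @ bar 5 tick 1 v(2, 3): G5 above E5
  -> R3 @ bar 5 tick 2 v(2, 3): G5 above E5
  -> R3 @ bar 5 tick 3 v(2, 3): G5 above E5
  -> R2 @ bar 6 tick 0 v(0, 3): C4/E5 M3 -> F3/F4 P8 similar
  -> R2 @ bar 6 tick 0 v(1, 2): F5/G5 M2 -> D4/A4 P5 similar
  -> R3 @ bar 6 tick 0 v(2, 3): A4 above F4
  -> R7 @ bar 6 tick 0 v(1,): F5->D4 leap 15st
  -> R7 @ bar 6 tick 0 v(2,): G5->A4 leap 10st
  -> R7 @ bar 6 tick 0 v(3,): E5->F4 leap 11st
  -> R8 @ bar 6 tick 0 v(0, 3): penult P8 not 3rd/6th
  -> R3 @ bar 6 tick 1 v(2, 3): A4 above F4
  -> R3 @ bar 6 tick 2 v(2, 3): A4 above F4
  -> R3 @ bar 6 tick 3 v(2, 3): A4 above F4
  -> R1 @ bar 7 tick 0 v(1, 2): D4/A4 P5 -> G4/D5 P5 similar
  -> R2 @ bar 7 tick 0 v(0, 1): F3/D4 M6 -> G3/G4 P8 similar
  -> R2 @ bar 7 tick 0 v(0, 2): F3/A4 M3 -> G3/D5 P5 similar
  -> R3 @ bar 7 tick 0 v(2, 3): D5 above B4
  -> R7 @ bar 7 tick 0 v(3,): F4->B4 leap 6st
  -> R3 @ bar 7 tick 1 v(2, 3): D5 above B4
  -> R3 @ bar 7 tick 2 v(2, 3): D5 above B4
  -> R3 @ bar 7 tick 3 v(2, 3): D5 above B4
  -> R6 @ bar 7 tick 3 v(0, 3): closes on M3

(0, 0, R3, (2, 3))
(0, 0, R5, (0, 3))
(0, 1, R3, (2, 3))
(0, 2, R3, (2, 3))
(0, 3, R3, (2, 3))
(1, 0, R1, (0, 1))
(1, 0, R1, (0, 2))
(1, 0, R1, (1, 2))
(1, 0, R3, (2, 3))
(1, 1, R3, (2, 3))
(1, 2, R3, (2, 3))
(1, 3, R3, (2, 3))
(2, 0, R1, (0, 3))
(2, 0, R3, (2, 3))
(2, 0, R4, (0, 2))
(2, 0, R7, (2,))
(2, 1, R3, (2, 3))
(2, 2, R3, (2, 3))
(2, 3, R3, (2, 3))
(3, 0, R1, (0, 3))
(3, 0, R2, (2, 3))
(3, 0, R3, (2, 3))
(3, 0, R4, (0, 2))
(3, 0, R7, (2,))
(3, 1, R3, (2, 3))
(3, 2, R3, (2, 3))
(3, 3, R3, (2, 3))
(4, 0, R2, (0, 3))
(4, 0, R3, (2, 3))
(4, 0, R4, (0, 1))
(4, 0, R4, (0, 2))
(4, 1, R3, (2, 3))
(4, 2, R3, (2, 3))
(4, 3, R3, (2, 3))
(5, 0, R2, (0, 2))
(5, 0, R3, (2, 3))
(5, 0, R4, (0, 1))
(5, 1, R3, (2, 3))
(5, 2, R3, (2, 3))
(5, 3, R3, (2, 3))
(6, 0, R2, (0, 3))
(6, 0, R2, (1, 2))
(6, 0, R3, (2, 3))
(6, 0, R7, (1,))
(6, 0, R7, (2,))
(6, 0, R7, (3,))
(6, 0, R8, (0, 3))
(6, 1, R3, (2, 3))
(6, 2, R3, (2, 3))
(6, 3, R3, (2, 3))
(7, 0, R1, (1, 2))
(7, 0, R2, (0, 1))
(7, 0, R2, (0, 2))
(7, 0, R3, (2, 3))
(7, 0, R7, (3,))
(7, 1, R3, (2, 3))
(7, 2, R3, (2, 3))
(7, 3, R3, (2, 3))
(7, 3, R6, (0, 3))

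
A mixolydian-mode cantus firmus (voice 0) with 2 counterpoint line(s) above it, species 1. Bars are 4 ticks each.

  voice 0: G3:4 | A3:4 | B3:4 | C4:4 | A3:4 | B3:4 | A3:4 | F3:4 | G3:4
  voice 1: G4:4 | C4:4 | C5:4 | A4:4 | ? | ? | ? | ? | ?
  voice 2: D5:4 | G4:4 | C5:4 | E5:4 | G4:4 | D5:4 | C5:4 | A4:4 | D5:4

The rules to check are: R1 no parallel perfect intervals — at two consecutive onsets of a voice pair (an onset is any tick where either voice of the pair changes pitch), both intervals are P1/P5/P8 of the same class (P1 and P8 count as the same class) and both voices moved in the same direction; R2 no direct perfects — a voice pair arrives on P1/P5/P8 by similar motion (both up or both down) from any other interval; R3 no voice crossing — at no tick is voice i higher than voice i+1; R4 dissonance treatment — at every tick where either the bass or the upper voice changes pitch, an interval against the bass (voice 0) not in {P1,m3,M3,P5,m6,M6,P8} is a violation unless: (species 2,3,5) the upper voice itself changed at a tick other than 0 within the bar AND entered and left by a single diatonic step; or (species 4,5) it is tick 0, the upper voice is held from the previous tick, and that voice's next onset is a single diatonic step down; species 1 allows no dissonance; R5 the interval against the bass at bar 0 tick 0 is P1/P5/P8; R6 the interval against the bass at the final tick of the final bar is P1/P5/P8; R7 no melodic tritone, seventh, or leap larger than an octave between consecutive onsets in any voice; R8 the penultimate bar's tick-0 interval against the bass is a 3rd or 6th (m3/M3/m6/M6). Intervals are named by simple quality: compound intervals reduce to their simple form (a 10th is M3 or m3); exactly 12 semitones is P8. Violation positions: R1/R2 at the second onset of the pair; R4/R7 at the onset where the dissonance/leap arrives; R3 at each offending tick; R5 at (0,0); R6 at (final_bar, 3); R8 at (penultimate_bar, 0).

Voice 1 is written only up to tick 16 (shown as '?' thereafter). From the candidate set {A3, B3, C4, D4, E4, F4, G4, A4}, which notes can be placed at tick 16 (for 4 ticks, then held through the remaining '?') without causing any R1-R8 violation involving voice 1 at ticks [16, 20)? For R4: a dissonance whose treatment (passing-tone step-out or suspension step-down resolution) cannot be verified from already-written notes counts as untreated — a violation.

{F4}

A3: violates R2
B3: violates R4,R7
C4: violates R1
D4: violates R4
E4: violates R2
F4: legal
G4: violates R2,R4
A4: violates R3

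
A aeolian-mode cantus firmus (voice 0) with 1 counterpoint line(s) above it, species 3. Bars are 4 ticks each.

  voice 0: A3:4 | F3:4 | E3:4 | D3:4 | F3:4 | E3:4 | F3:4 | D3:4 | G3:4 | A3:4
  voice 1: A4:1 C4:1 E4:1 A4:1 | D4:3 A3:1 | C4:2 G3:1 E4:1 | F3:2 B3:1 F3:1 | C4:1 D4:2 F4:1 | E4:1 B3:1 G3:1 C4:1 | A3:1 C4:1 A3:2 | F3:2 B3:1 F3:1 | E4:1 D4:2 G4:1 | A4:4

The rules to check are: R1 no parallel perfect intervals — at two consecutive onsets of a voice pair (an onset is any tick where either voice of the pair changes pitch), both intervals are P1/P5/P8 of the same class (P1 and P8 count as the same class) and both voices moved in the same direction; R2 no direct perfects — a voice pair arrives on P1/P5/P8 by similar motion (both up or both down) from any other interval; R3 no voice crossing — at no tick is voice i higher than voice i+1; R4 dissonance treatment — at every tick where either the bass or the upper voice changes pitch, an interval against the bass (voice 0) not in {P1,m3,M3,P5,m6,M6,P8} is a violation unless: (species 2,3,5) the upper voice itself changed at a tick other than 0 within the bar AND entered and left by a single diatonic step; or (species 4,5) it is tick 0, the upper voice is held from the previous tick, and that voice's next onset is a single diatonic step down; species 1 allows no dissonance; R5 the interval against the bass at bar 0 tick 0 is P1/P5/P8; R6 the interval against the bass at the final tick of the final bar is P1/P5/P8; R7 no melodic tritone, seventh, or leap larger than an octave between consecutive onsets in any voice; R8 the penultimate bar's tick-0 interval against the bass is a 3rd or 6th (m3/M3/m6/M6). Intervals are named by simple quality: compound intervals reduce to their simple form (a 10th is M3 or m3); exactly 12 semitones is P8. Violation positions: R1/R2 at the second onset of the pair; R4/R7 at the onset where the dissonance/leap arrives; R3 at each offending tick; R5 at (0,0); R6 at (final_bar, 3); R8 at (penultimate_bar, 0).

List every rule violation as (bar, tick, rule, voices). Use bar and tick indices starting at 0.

bar 0: v0=A3 v1=A4 downbeat P8
bar 1: v0=F3 v1=D4 downbeat M6
bar 2: v0=E3 v1=C4 downbeat m6
bar 3: v0=D3 v1=F3 downbeat m3
bar 4: v0=F3 v1=C4 downbeat P5
bar 5: v0=E3 v1=E4 downbeat P8
bar 6: v0=F3 v1=A3 downbeat M3
bar 7: v0=D3 v1=F3 downbeat m3
bar 8: v0=G3 v1=E4 downbeat M6
bar 9: v0=A3 v1=A4 downbeat P8
  -> R7 @ bar 3 tick 0 v(1,): E4->F3 leap 11st
  -> R7 @ bar 3 tick 2 v(1,): F3->B3 leap 6st
  -> R7 @ bar 3 tick 3 v(1,): B3->F3 leap 6st
  -> R2 @ bar 4 tick 0 v(0, 1): D3/F3 m3 -> F3/C4 P5 similar
  -> R1 @ bar 5 tick 0 v(0, 1): F3/F4 P8 -> E3/E4 P8 similar
  -> R7 @ bar 7 tick 2 v(1,): F3->B3 leap 6st
  -> R7 @ bar 7 tick 3 v(1,): B3->F3 leap 6st
  -> R7 @ bar 8 tick 0 v(1,): F3->E4 leap 11st
  -> R1 @ bar 9 tick 0 v(0, 1): G3/G4 P8 -> A3/A4 P8 similar

(3, 0, R7, (1,))
(3, 2, R7, (1,))
(3, 3, R7, (1,))
(4, 0, R2, (0, 1))
(5, 0, R1, (0, 1))
(7, 2, R7, (1,))
(7, 3, R7, (1,))
(8, 0, R7, (1,))
(9, 0, R1, (0, 1))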